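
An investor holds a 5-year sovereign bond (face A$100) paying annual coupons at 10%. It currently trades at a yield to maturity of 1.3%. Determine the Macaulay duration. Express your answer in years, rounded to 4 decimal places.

Periodic yield y = 0.013. Discount each cash flow and weight by its year:
  t   CF        PV=CF/(1+0.013)^t    t·PV
  1        10.00         9.8717         9.8717
  2        10.00         9.7450        19.4900
  3        10.00         9.6199        28.8598
  4        10.00         9.4965        37.9859
  5       110.00       103.1206       515.6030
  Σ                    141.8537       611.8103
Price P = Σ PV = 141.8537.
Macaulay duration = Σ(t·PV) / P = 611.8103 / 141.8537 = 4.31297 years.

4.3130 years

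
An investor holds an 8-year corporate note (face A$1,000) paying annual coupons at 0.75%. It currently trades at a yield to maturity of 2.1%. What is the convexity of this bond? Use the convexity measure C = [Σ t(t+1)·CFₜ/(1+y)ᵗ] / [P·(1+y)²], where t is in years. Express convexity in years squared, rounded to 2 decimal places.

66.56

With y = 0.021:
  t   CF        PV=CF/(1+0.021)^t    t·PV        t(t+1)·PV
  1         7.50         7.3457         7.3457          14.6915
  2         7.50         7.1947        14.3893          43.1679
  3         7.50         7.0467        21.1400          84.5601
  4         7.50         6.9017        27.6069         138.0347
  5         7.50         6.7598        33.7989         202.7934
  6         7.50         6.6207        39.7245         278.0713
  7         7.50         6.4846        45.3920         363.1358
  8     1,007.50       853.1770     6,825.4157      61,428.7410
  Σ                    901.5308     7,014.8130      62,553.1957
P = 901.5308.
Convexity = Σ t(t+1)·PV / [P·(1+y)²] = 62,553.1957 / (901.5308 × 1.042441) = 66.56063.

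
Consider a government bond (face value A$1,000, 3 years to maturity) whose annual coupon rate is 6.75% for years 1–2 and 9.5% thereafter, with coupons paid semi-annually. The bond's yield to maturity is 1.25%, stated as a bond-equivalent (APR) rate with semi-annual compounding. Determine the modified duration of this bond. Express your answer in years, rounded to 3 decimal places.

2.767 years

Periodic yield y = 0.00625. First find Macaulay duration:
  t   CF        PV=CF/(1+0.00625)^t    t·PV
  1        33.75        33.5404        33.5404
  2        33.75        33.3320        66.6641
  3        33.75        33.1250        99.3750
  4        33.75        32.9193       131.6771
  5        47.50        46.0431       230.2153
  6     1,047.50     1,009.0639     6,054.3834
  Σ                  1,188.0237     6,615.8553
P = 1,188.0237; Macaulay duration = 6,615.8553 / 1,188.0237 = 5.56879 half-year periods = 2.78440 years.
Modified duration = D_Mac / (1 + y) = 2.78440 / 1.00625 = 2.76710 years.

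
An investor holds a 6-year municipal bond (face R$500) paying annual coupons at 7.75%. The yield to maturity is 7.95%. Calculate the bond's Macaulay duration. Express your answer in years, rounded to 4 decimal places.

5.0141 years

Periodic yield y = 0.0795. Discount each cash flow and weight by its year:
  t   CF        PV=CF/(1+0.0795)^t    t·PV
  1        38.75        35.8962        35.8962
  2        38.75        33.2527        66.5053
  3        38.75        30.8038        92.4113
  4        38.75        28.5352       114.1409
  5        38.75        26.4337       132.1687
  6       538.75       340.4485     2,042.6909
  Σ                    495.3701     2,483.8133
Price P = Σ PV = 495.3701.
Macaulay duration = Σ(t·PV) / P = 2,483.8133 / 495.3701 = 5.01406 years.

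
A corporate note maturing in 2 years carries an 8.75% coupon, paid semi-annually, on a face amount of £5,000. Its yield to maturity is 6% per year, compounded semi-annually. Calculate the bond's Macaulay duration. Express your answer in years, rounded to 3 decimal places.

1.881 years

Periodic yield y = 0.03. Discount each cash flow and weight by its period:
  t   CF        PV=CF/(1+0.03)^t    t·PV
  1       218.75       212.3786       212.3786
  2       218.75       206.1929       412.3857
  3       218.75       200.1872       600.5617
  4     5,218.75     4,636.7918    18,547.1671
  Σ                  5,255.5505    19,772.4932
Price P = Σ PV = 5,255.5505.
Macaulay duration = Σ(t·PV) / P = 19,772.4932 / 5,255.5505 = 3.76221 half-year periods.
In years: 3.76221 / 2 = 1.88111 years.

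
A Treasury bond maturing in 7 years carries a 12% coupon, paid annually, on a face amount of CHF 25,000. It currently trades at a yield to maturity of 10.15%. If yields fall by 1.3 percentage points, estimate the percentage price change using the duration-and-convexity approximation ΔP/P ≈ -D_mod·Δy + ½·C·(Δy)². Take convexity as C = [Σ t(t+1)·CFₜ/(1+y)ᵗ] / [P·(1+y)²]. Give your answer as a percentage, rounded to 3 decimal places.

+6.389%

With y = 0.1015:
  t   CF        PV=CF/(1+0.1015)^t    t·PV        t(t+1)·PV
  1     3,000.00     2,723.5588     2,723.5588       5,447.1176
  2     3,000.00     2,472.5908     4,945.1816      14,835.5449
  3     3,000.00     2,244.7488     6,734.2464      26,936.9857
  4     3,000.00     2,037.9018     8,151.6071      40,758.0356
  5     3,000.00     1,850.1151     9,250.5755      55,503.4529
  6     3,000.00     1,679.6324    10,077.7945      70,544.5612
  7    28,000.00    14,232.0192    99,624.1344     796,993.0751
  Σ                 27,240.5669   141,507.0983   1,011,018.7731
P = 27,240.5669; D_Mac = 5.19472 yrs; D_mod = 4.71604 yrs; C = 30.58962.
Duration effect: -4.71604 × (-0.013) = +0.061309
Convexity effect: 0.5 × 30.58962 × (-0.013)² = +0.0025848
ΔP/P ≈ +0.061309 + 0.0025848 = +0.063893 = +6.3893%.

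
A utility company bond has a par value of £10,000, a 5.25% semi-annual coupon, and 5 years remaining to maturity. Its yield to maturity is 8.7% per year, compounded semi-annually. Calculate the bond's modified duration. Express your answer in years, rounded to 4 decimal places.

4.2277 years

Periodic yield y = 0.0435. First find Macaulay duration:
  t   CF        PV=CF/(1+0.0435)^t    t·PV
  1       262.50       251.5573       251.5573
  2       262.50       241.0707       482.1414
  3       262.50       231.0213       693.0638
  4       262.50       221.3908       885.5630
  5       262.50       212.1617     1,060.8086
  6       262.50       203.3174     1,219.9045
  7       262.50       194.8418     1,363.8926
  8       262.50       186.7195     1,493.7560
  9       262.50       178.9358     1,610.4222
  10   10,262.50     6,703.9171    67,039.1711
  Σ                  8,624.9333    76,100.2805
P = 8,624.9333; Macaulay duration = 76,100.2805 / 8,624.9333 = 8.82329 half-year periods = 4.41164 years.
Modified duration = D_Mac / (1 + y) = 4.41164 / 1.0435 = 4.22774 years.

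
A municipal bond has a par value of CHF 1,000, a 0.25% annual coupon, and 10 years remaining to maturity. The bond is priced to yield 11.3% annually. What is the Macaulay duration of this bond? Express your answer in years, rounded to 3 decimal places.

Periodic yield y = 0.113. Discount each cash flow and weight by its year:
  t   CF        PV=CF/(1+0.113)^t    t·PV
  1         2.50         2.2462         2.2462
  2         2.50         2.0181         4.0363
  3         2.50         1.8132         5.4397
  4         2.50         1.6291         6.5166
  5         2.50         1.4637         7.3187
  6         2.50         1.3151         7.8908
  7         2.50         1.1816         8.2713
  8         2.50         1.0616         8.4931
  9         2.50         0.9539         8.5847
  10    1,002.50       343.6630     3,436.6297
  Σ                    357.3456     3,495.4270
Price P = Σ PV = 357.3456.
Macaulay duration = Σ(t·PV) / P = 3,495.4270 / 357.3456 = 9.78164 years.

9.782 years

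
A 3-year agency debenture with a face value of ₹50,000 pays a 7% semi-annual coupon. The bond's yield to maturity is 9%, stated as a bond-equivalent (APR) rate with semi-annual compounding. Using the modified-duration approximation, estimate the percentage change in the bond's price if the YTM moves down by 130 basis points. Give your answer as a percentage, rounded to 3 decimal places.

+3.421%

Periodic yield y = 0.045. Modified duration first:
  t   CF        PV=CF/(1+0.045)^t    t·PV
  1     1,750.00     1,674.6411     1,674.6411
  2     1,750.00     1,602.5274     3,205.0548
  3     1,750.00     1,533.5191     4,600.5572
  4     1,750.00     1,467.4824     5,869.9294
  5     1,750.00     1,404.2893     7,021.4467
  6    51,750.00    39,738.6045   238,431.6267
  Σ                 47,421.0638   260,803.2559
P = 47,421.0638; D_Mac = 5.49973 half-year periods = 2.74987 yrs; D_mod = 2.74987/(1+0.045) = 2.63145 yrs.
ΔP/P ≈ -D_mod · Δy = -2.63145 × (-0.013) = +0.034209 = +3.4209%.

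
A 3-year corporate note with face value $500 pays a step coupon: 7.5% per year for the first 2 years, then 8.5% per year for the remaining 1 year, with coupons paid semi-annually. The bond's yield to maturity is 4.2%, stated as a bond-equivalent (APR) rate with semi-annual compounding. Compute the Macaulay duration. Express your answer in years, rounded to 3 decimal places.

2.755 years

Periodic yield y = 0.021. Discount each cash flow and weight by its period:
  t   CF        PV=CF/(1+0.021)^t    t·PV
  1        18.75        18.3643        18.3643
  2        18.75        17.9866        35.9733
  3        18.75        17.6167        52.8500
  4        18.75        17.2543        69.0174
  5        21.25        19.1527        95.7635
  6       521.25       460.1417     2,760.8503
  Σ                    550.5164     3,032.8189
Price P = Σ PV = 550.5164.
Macaulay duration = Σ(t·PV) / P = 3,032.8189 / 550.5164 = 5.50904 half-year periods.
In years: 5.50904 / 2 = 2.75452 years.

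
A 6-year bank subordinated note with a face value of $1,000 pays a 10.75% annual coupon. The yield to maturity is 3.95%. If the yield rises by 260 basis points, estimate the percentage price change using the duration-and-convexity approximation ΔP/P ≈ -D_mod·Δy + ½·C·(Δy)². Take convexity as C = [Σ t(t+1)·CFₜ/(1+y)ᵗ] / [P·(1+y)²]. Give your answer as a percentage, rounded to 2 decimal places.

-11.29%

With y = 0.0395:
  t   CF        PV=CF/(1+0.0395)^t    t·PV        t(t+1)·PV
  1       107.50       103.4151       103.4151         206.8302
  2       107.50        99.4854       198.9709         596.9126
  3       107.50        95.7051       287.1152       1,148.4609
  4       107.50        92.0684       368.2735       1,841.3675
  5       107.50        88.5699       442.8493       2,657.0960
  6     1,107.50       877.8024     5,266.8145      36,867.7016
  Σ                  1,357.0463     6,667.4386      43,318.3689
P = 1,357.0463; D_Mac = 4.91320 yrs; D_mod = 4.72650 yrs; C = 29.54122.
Duration effect: -4.72650 × (+0.026) = -0.122889
Convexity effect: 0.5 × 29.54122 × (0.026)² = +0.0099849
ΔP/P ≈ -0.122889 + 0.0099849 = -0.112904 = -11.2904%.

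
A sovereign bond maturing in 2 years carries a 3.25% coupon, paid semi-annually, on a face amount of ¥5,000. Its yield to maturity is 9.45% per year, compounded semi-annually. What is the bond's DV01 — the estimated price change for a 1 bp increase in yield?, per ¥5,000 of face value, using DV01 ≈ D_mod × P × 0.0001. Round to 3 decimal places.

Periodic yield y = 0.04725.
  t   CF        PV=CF/(1+0.04725)^t    t·PV
  1        81.25        77.5841        77.5841
  2        81.25        74.0837       148.1674
  3        81.25        70.7412       212.2235
  4     5,081.25     4,224.4394    16,897.7577
  Σ                  4,446.8484    17,335.7327
P = 4,446.8484; D_Mac = 3.89843 half-year periods = 1.94922 yrs; D_mod = 1.86127 yrs.
DV01 ≈ 1.86127 × 4,446.8484 × 0.0001 = 0.827679.

¥0.828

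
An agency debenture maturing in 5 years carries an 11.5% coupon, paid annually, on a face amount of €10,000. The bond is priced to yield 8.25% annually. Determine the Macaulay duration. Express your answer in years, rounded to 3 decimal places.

4.128 years

Periodic yield y = 0.0825. Discount each cash flow and weight by its year:
  t   CF        PV=CF/(1+0.0825)^t    t·PV
  1     1,150.00     1,062.3557     1,062.3557
  2     1,150.00       981.3909     1,962.7818
  3     1,150.00       906.5967     2,719.7900
  4     1,150.00       837.5027     3,350.0108
  5    11,150.00     7,501.2794    37,506.3970
  Σ                 11,289.1254    46,601.3354
Price P = Σ PV = 11,289.1254.
Macaulay duration = Σ(t·PV) / P = 46,601.3354 / 11,289.1254 = 4.12798 years.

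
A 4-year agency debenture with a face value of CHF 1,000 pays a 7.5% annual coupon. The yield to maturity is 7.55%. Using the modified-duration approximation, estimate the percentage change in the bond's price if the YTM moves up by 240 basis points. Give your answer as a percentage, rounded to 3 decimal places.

Periodic yield y = 0.0755. Modified duration first:
  t   CF        PV=CF/(1+0.0755)^t    t·PV
  1        75.00        69.7350        69.7350
  2        75.00        64.8396       129.6792
  3        75.00        60.2879       180.8636
  4     1,075.00       803.4647     3,213.8588
  Σ                    998.3272     3,594.1367
P = 998.3272; D_Mac = 3.60016 yrs; D_mod = 3.60016/(1+0.0755) = 3.34743 yrs.
ΔP/P ≈ -D_mod · Δy = -3.34743 × (+0.024) = -0.080338 = -8.0338%.

-8.034%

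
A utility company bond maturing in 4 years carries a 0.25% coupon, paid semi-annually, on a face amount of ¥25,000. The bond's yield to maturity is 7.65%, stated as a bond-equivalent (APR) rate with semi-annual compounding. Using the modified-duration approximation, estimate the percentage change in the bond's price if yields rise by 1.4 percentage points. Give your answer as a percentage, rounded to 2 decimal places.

Periodic yield y = 0.03825. Modified duration first:
  t   CF        PV=CF/(1+0.03825)^t    t·PV
  1        31.25        30.0987        30.0987
  2        31.25        28.9899        57.9797
  3        31.25        27.9219        83.7656
  4        31.25        26.8932       107.5727
  5        31.25        25.9024       129.5121
  6        31.25        24.9482       149.6889
  7        31.25        24.0290       168.2033
  8    25,031.25    18,538.1768   148,305.4143
  Σ                 18,726.9600   149,032.2354
P = 18,726.9600; D_Mac = 7.95816 half-year periods = 3.97908 yrs; D_mod = 3.97908/(1+0.03825) = 3.83249 yrs.
ΔP/P ≈ -D_mod · Δy = -3.83249 × (+0.014) = -0.053655 = -5.3655%.

-5.37%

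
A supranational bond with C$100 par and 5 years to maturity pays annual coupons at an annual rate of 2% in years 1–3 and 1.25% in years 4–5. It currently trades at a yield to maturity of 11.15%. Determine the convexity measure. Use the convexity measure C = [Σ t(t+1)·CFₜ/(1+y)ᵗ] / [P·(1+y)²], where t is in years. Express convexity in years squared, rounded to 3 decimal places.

With y = 0.1115:
  t   CF        PV=CF/(1+0.1115)^t    t·PV        t(t+1)·PV
  1         2.00         1.7994         1.7994           3.5987
  2         2.00         1.6189         3.2377           9.7132
  3         2.00         1.4565         4.3694          17.4776
  4         1.25         0.8190         3.2759          16.3796
  5       101.25        59.6826       298.4130       1,790.4778
  Σ                     65.3763       311.0954       1,837.6470
P = 65.3763.
Convexity = Σ t(t+1)·PV / [P·(1+y)²] = 1,837.6470 / (65.3763 × 1.235432) = 22.75218.

22.752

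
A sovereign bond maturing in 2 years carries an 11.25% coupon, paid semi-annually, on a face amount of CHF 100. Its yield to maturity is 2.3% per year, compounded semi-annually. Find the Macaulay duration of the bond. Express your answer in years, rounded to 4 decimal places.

1.8590 years

Periodic yield y = 0.0115. Discount each cash flow and weight by its period:
  t   CF        PV=CF/(1+0.0115)^t    t·PV
  1        5.625         5.5610         5.5610
  2        5.625         5.4978        10.9956
  3        5.625         5.4353        16.3060
  4      105.625       100.9028       403.6112
  Σ                    117.3970       436.4738
Price P = Σ PV = 117.3970.
Macaulay duration = Σ(t·PV) / P = 436.4738 / 117.3970 = 3.71793 half-year periods.
In years: 3.71793 / 2 = 1.85897 years.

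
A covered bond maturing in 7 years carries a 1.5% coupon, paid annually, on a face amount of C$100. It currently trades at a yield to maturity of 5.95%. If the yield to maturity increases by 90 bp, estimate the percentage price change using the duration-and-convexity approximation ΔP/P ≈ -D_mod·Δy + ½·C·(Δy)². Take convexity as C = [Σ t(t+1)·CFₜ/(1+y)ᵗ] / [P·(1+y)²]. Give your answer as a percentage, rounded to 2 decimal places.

-5.45%

With y = 0.0595:
  t   CF        PV=CF/(1+0.0595)^t    t·PV        t(t+1)·PV
  1         1.50         1.4158         1.4158           2.8315
  2         1.50         1.3363         2.6725           8.0175
  3         1.50         1.2612         3.7836          15.1346
  4         1.50         1.1904         4.7615          23.8077
  5         1.50         1.1235         5.6177          33.7060
  6         1.50         1.0604         6.3626          44.5384
  7       101.50        67.7266       474.0862       3,792.6900
  Σ                     75.1142       498.7000       3,920.7257
P = 75.1142; D_Mac = 6.63922 yrs; D_mod = 6.26638 yrs; C = 46.49888.
Duration effect: -6.26638 × (+0.009) = -0.056397
Convexity effect: 0.5 × 46.49888 × (0.009)² = +0.0018832
ΔP/P ≈ -0.056397 + 0.0018832 = -0.054514 = -5.4514%.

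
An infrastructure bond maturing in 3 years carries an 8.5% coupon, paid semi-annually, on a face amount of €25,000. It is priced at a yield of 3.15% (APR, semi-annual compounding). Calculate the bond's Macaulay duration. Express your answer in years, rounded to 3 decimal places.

Periodic yield y = 0.01575. Discount each cash flow and weight by its period:
  t   CF        PV=CF/(1+0.01575)^t    t·PV
  1     1,062.50     1,046.0251     1,046.0251
  2     1,062.50     1,029.8057     2,059.6113
  3     1,062.50     1,013.8377     3,041.5132
  4     1,062.50       998.1174     3,992.4695
  5     1,062.50       982.6408     4,913.2039
  6    26,062.50    23,729.8551   142,379.1306
  Σ                 28,800.2817   157,431.9536
Price P = Σ PV = 28,800.2817.
Macaulay duration = Σ(t·PV) / P = 157,431.9536 / 28,800.2817 = 5.46633 half-year periods.
In years: 5.46633 / 2 = 2.73317 years.

2.733 years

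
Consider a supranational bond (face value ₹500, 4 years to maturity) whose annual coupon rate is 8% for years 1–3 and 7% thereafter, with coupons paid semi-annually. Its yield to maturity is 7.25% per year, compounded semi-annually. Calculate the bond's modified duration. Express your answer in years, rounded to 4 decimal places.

3.3839 years

Periodic yield y = 0.03625. First find Macaulay duration:
  t   CF        PV=CF/(1+0.03625)^t    t·PV
  1        20.00        19.3004        19.3004
  2        20.00        18.6252        37.2504
  3        20.00        17.9737        53.9210
  4        20.00        17.3449        69.3796
  5        20.00        16.7381        83.6907
  6        20.00        16.1526        96.9157
  7        17.50        13.6391        95.4738
  8       517.50       389.2190     3,113.7518
  Σ                    508.9930     3,569.6833
P = 508.9930; Macaulay duration = 3,569.6833 / 508.9930 = 7.01323 half-year periods = 3.50661 years.
Modified duration = D_Mac / (1 + y) = 3.50661 / 1.03625 = 3.38395 years.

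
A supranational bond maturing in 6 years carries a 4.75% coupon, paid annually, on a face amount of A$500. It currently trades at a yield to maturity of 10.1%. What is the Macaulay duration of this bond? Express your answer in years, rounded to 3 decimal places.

Periodic yield y = 0.101. Discount each cash flow and weight by its year:
  t   CF        PV=CF/(1+0.101)^t    t·PV
  1        23.75        21.5713        21.5713
  2        23.75        19.5925        39.1849
  3        23.75        17.7952        53.3855
  4        23.75        16.1627        64.6509
  5        23.75        14.6800        73.4002
  6       523.75       294.0357     1,764.2144
  Σ                    383.8374     2,016.4071
Price P = Σ PV = 383.8374.
Macaulay duration = Σ(t·PV) / P = 2,016.4071 / 383.8374 = 5.25328 years.

5.253 years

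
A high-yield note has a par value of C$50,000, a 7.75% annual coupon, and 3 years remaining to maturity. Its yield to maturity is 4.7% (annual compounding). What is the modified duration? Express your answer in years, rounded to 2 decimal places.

2.67 years

Periodic yield y = 0.047. First find Macaulay duration:
  t   CF        PV=CF/(1+0.047)^t    t·PV
  1     3,875.00     3,701.0506     3,701.0506
  2     3,875.00     3,534.9099     7,069.8197
  3    53,875.00    46,940.4489   140,821.3466
  Σ                 54,176.4093   151,592.2169
P = 54,176.4093; Macaulay duration = 151,592.2169 / 54,176.4093 = 2.79812 years.
Modified duration = D_Mac / (1 + y) = 2.79812 / 1.047 = 2.67251 years.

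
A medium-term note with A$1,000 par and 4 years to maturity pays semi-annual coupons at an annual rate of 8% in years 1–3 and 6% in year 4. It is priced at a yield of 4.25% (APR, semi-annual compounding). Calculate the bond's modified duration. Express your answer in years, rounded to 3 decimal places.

Periodic yield y = 0.02125. First find Macaulay duration:
  t   CF        PV=CF/(1+0.02125)^t    t·PV
  1        40.00        39.1677        39.1677
  2        40.00        38.3527        76.7054
  3        40.00        37.5547       112.6640
  4        40.00        36.7732       147.0929
  5        40.00        36.0081       180.0403
  6        40.00        35.2588       211.5528
  7        30.00        25.8939       181.2570
  8     1,030.00       870.5238     6,964.1907
  Σ                  1,119.5328     7,912.6707
P = 1,119.5328; Macaulay duration = 7,912.6707 / 1,119.5328 = 7.06783 half-year periods = 3.53392 years.
Modified duration = D_Mac / (1 + y) = 3.53392 / 1.02125 = 3.46038 years.

3.460 years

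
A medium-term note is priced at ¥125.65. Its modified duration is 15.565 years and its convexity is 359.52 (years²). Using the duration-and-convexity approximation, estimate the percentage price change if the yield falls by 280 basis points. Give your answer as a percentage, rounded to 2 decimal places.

Duration effect: -D_mod·Δy = -15.565 × (-0.028) = +0.435820
Convexity effect: ½·C·(Δy)² = 0.5 × 359.52 × (-0.028)² = +0.14093184
ΔP/P ≈ +0.435820 + 0.14093184 = +0.57675184
= +57.675184%.

+57.68%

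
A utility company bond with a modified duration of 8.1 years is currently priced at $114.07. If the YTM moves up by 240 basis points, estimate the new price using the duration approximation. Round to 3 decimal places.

Duration approximation: ΔP/P ≈ -D_mod · Δy = -8.1 × (+0.024) = -0.194400.
New price ≈ 114.07 × (1 - 0.194400) = 91.894792.

$91.895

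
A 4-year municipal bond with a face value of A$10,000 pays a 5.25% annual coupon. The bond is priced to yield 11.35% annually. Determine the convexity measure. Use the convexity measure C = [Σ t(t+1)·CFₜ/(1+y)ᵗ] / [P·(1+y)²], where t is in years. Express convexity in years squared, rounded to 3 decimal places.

14.397

With y = 0.1135:
  t   CF        PV=CF/(1+0.1135)^t    t·PV        t(t+1)·PV
  1       525.00       471.4863       471.4863         942.9726
  2       525.00       423.4273       846.8546       2,540.5638
  3       525.00       380.2670     1,140.8010       4,563.2040
  4    10,525.00     6,846.3834    27,385.5338     136,927.6689
  Σ                  8,121.5641    29,844.6757     144,974.4094
P = 8,121.5641.
Convexity = Σ t(t+1)·PV / [P·(1+y)²] = 144,974.4094 / (8,121.5641 × 1.239882) = 14.39697.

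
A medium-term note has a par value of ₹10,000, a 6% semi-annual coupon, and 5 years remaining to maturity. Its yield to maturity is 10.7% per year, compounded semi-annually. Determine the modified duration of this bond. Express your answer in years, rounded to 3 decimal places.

Periodic yield y = 0.0535. First find Macaulay duration:
  t   CF        PV=CF/(1+0.0535)^t    t·PV
  1       300.00       284.7651       284.7651
  2       300.00       270.3038       540.6076
  3       300.00       256.5769       769.7308
  4       300.00       243.5472       974.1887
  5       300.00       231.1791     1,155.8955
  6       300.00       219.4391     1,316.6346
  7       300.00       208.2953     1,458.0671
  8       300.00       197.7174     1,581.7394
  9       300.00       187.6767     1,689.0904
  10   10,300.00     6,116.3429    61,163.4290
  Σ                  8,215.8435    70,934.1482
P = 8,215.8435; Macaulay duration = 70,934.1482 / 8,215.8435 = 8.63382 half-year periods = 4.31691 years.
Modified duration = D_Mac / (1 + y) = 4.31691 / 1.0535 = 4.09769 years.

4.098 years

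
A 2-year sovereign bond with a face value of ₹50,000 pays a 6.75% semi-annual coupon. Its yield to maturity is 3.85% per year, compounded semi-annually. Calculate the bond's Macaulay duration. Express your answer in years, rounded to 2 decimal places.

1.91 years

Periodic yield y = 0.01925. Discount each cash flow and weight by its period:
  t   CF        PV=CF/(1+0.01925)^t    t·PV
  1     1,687.50     1,655.6291     1,655.6291
  2     1,687.50     1,624.3602     3,248.7204
  3     1,687.50     1,593.6818     4,781.0455
  4    51,687.50    47,891.9639   191,567.8556
  Σ                 52,765.6351   201,253.2506
Price P = Σ PV = 52,765.6351.
Macaulay duration = Σ(t·PV) / P = 201,253.2506 / 52,765.6351 = 3.81410 half-year periods.
In years: 3.81410 / 2 = 1.90705 years.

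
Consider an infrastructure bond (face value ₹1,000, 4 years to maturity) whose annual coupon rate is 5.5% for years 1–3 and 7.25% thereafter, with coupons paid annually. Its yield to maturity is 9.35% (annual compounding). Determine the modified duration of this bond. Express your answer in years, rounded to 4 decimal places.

Periodic yield y = 0.0935. First find Macaulay duration:
  t   CF        PV=CF/(1+0.0935)^t    t·PV
  1        55.00        50.2972        50.2972
  2        55.00        45.9965        91.9931
  3        55.00        42.0636       126.1908
  4     1,072.50       750.1052     3,000.4206
  Σ                    888.4625     3,268.9017
P = 888.4625; Macaulay duration = 3,268.9017 / 888.4625 = 3.67928 years.
Modified duration = D_Mac / (1 + y) = 3.67928 / 1.0935 = 3.36468 years.

3.3647 years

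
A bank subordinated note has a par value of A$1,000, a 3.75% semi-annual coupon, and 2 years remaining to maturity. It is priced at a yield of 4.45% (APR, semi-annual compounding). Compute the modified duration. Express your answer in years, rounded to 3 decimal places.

Periodic yield y = 0.02225. First find Macaulay duration:
  t   CF        PV=CF/(1+0.02225)^t    t·PV
  1        18.75        18.3419        18.3419
  2        18.75        17.9427        35.8853
  3        18.75        17.5521        52.6564
  4     1,018.75       932.9087     3,731.6348
  Σ                    986.7454     3,838.5184
P = 986.7454; Macaulay duration = 3,838.5184 / 986.7454 = 3.89008 half-year periods = 1.94504 years.
Modified duration = D_Mac / (1 + y) = 1.94504 / 1.02225 = 1.90270 years.

1.903 years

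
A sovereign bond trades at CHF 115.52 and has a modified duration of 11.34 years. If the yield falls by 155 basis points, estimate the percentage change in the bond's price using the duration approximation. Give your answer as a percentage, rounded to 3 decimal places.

Duration approximation: ΔP/P ≈ -D_mod · Δy = -11.34 × (-0.0155) = +0.175770.
As a percentage: +17.5770%.

+17.577%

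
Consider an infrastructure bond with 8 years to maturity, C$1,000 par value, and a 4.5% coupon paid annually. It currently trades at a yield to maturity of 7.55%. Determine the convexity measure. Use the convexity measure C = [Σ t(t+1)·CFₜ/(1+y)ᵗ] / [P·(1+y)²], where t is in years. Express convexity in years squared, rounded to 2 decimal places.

With y = 0.0755:
  t   CF        PV=CF/(1+0.0755)^t    t·PV        t(t+1)·PV
  1        45.00        41.8410        41.8410          83.6820
  2        45.00        38.9038        77.8075         233.4226
  3        45.00        36.1727       108.5182         434.0727
  4        45.00        33.6334       134.5336         672.6681
  5        45.00        31.2723       156.3617         938.1703
  6        45.00        29.0770       174.4622       1,221.2352
  7        45.00        27.0358       189.2508       1,514.0061
  8     1,045.00       583.7582     4,670.0654      42,030.5883
  Σ                    821.6943     5,552.8404      47,127.8455
P = 821.6943.
Convexity = Σ t(t+1)·PV / [P·(1+y)²] = 47,127.8455 / (821.6943 × 1.156700) = 49.58456.

49.58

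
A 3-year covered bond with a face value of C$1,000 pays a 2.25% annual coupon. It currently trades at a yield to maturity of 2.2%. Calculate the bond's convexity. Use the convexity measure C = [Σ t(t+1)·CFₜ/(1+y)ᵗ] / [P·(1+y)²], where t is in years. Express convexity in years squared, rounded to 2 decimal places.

With y = 0.022:
  t   CF        PV=CF/(1+0.022)^t    t·PV        t(t+1)·PV
  1        22.50        22.0157        22.0157          44.0313
  2        22.50        21.5417        43.0835         129.2504
  3     1,022.50       957.8789     2,873.6368      11,494.5474
  Σ                  1,001.4363     2,938.7360      11,667.8291
P = 1,001.4363.
Convexity = Σ t(t+1)·PV / [P·(1+y)²] = 11,667.8291 / (1,001.4363 × 1.044484) = 11.15488.

11.15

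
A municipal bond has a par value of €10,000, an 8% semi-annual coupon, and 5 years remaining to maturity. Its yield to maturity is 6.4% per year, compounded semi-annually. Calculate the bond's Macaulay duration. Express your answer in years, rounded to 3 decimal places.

4.247 years

Periodic yield y = 0.032. Discount each cash flow and weight by its period:
  t   CF        PV=CF/(1+0.032)^t    t·PV
  1       400.00       387.5969       387.5969
  2       400.00       375.5784       751.1568
  3       400.00       363.9325     1,091.7976
  4       400.00       352.6478     1,410.5913
  5       400.00       341.7130     1,708.5650
  6       400.00       331.1173     1,986.7035
  7       400.00       320.8500     2,245.9503
  8       400.00       310.9012     2,487.2097
  9       400.00       301.2609     2,711.3478
  10   10,400.00     7,589.9055    75,899.0546
  Σ                 10,675.5035    90,679.9735
Price P = Σ PV = 10,675.5035.
Macaulay duration = Σ(t·PV) / P = 90,679.9735 / 10,675.5035 = 8.49421 half-year periods.
In years: 8.49421 / 2 = 4.24711 years.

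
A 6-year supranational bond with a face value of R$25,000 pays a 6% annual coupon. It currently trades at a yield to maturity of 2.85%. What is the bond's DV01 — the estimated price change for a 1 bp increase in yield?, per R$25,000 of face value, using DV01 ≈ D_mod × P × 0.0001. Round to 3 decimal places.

R$15.035

Periodic yield y = 0.0285.
  t   CF        PV=CF/(1+0.0285)^t    t·PV
  1     1,500.00     1,458.4346     1,458.4346
  2     1,500.00     1,418.0210     2,836.0420
  3     1,500.00     1,378.7273     4,136.1819
  4     1,500.00     1,340.5224     5,362.0896
  5     1,500.00     1,303.3762     6,516.8809
  6    26,500.00    22,388.2474   134,329.4845
  Σ                 29,287.3289   154,639.1135
P = 29,287.3289; D_Mac = 5.28007 yrs; D_mod = 5.13376 yrs.
DV01 ≈ 5.13376 × 29,287.3289 × 0.0001 = 15.035402.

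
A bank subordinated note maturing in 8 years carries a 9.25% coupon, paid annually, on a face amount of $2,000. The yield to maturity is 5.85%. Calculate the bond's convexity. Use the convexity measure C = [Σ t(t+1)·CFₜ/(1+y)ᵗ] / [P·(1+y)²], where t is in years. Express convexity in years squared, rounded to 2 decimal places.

With y = 0.0585:
  t   CF        PV=CF/(1+0.0585)^t    t·PV        t(t+1)·PV
  1       185.00       174.7756       174.7756         349.5513
  2       185.00       165.1163       330.2326         990.6979
  3       185.00       155.9909       467.9726       1,871.8903
  4       185.00       147.3697       589.4789       2,947.3945
  5       185.00       139.2251       696.1253       4,176.7518
  6       185.00       131.5305       789.1832       5,524.2821
  7       185.00       124.2612       869.8287       6,958.6296
  8     2,185.00     1,386.5149    11,092.1192      99,829.0731
  Σ                  2,424.7843    15,009.7161     122,648.2706
P = 2,424.7843.
Convexity = Σ t(t+1)·PV / [P·(1+y)²] = 122,648.2706 / (2,424.7843 × 1.120422) = 45.14468.

45.14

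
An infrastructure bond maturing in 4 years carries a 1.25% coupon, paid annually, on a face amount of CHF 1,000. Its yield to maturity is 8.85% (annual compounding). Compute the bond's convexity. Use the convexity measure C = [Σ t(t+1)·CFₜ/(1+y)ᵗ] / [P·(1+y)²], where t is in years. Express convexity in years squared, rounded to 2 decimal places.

16.40

With y = 0.0885:
  t   CF        PV=CF/(1+0.0885)^t    t·PV        t(t+1)·PV
  1        12.50        11.4837        11.4837          22.9674
  2        12.50        10.5500        21.1000          63.3001
  3        12.50         9.6923        29.0768         116.3070
  4     1,012.50       721.2425     2,884.9699      14,424.8496
  Σ                    752.9684     2,946.6304      14,627.4241
P = 752.9684.
Convexity = Σ t(t+1)·PV / [P·(1+y)²] = 14,627.4241 / (752.9684 × 1.184832) = 16.39586.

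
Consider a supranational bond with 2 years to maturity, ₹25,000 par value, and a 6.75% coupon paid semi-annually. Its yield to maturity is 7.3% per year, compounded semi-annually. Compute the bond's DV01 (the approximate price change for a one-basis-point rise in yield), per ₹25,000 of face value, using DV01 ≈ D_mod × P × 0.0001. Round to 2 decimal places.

₹4.55

Periodic yield y = 0.0365.
  t   CF        PV=CF/(1+0.0365)^t    t·PV
  1       843.75       814.0376       814.0376
  2       843.75       785.3716     1,570.7431
  3       843.75       757.7150     2,273.1449
  4    25,843.75    22,391.2483    89,564.9931
  Σ                 24,748.3724    94,222.9188
P = 24,748.3724; D_Mac = 3.80724 half-year periods = 1.90362 yrs; D_mod = 1.83658 yrs.
DV01 ≈ 1.83658 × 24,748.3724 × 0.0001 = 4.545245.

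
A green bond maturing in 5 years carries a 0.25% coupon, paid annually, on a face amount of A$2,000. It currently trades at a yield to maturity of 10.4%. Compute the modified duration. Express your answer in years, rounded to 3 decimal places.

Periodic yield y = 0.104. First find Macaulay duration:
  t   CF        PV=CF/(1+0.104)^t    t·PV
  1         5.00         4.5290         4.5290
  2         5.00         4.1023         8.2047
  3         5.00         3.7159        11.1477
  4         5.00         3.3658        13.4634
  5     2,005.00     1,222.5567     6,112.7835
  Σ                  1,238.2698     6,150.1282
P = 1,238.2698; Macaulay duration = 6,150.1282 / 1,238.2698 = 4.96671 years.
Modified duration = D_Mac / (1 + y) = 4.96671 / 1.104 = 4.49883 years.

4.499 years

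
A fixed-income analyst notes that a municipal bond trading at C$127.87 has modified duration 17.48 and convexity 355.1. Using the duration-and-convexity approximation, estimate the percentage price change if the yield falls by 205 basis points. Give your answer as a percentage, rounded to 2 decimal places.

+43.30%

Duration effect: -D_mod·Δy = -17.48 × (-0.0205) = +0.358340
Convexity effect: ½·C·(Δy)² = 0.5 × 355.1 × (-0.0205)² = +0.0746153875
ΔP/P ≈ +0.358340 + 0.0746153875 = +0.4329553875
= +43.29553875%.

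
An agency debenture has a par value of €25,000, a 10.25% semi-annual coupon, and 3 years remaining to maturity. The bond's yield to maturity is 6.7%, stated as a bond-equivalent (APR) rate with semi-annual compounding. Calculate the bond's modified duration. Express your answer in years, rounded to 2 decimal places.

2.59 years

Periodic yield y = 0.0335. First find Macaulay duration:
  t   CF        PV=CF/(1+0.0335)^t    t·PV
  1     1,281.25     1,239.7194     1,239.7194
  2     1,281.25     1,199.5350     2,399.0700
  3     1,281.25     1,160.6531     3,481.9593
  4     1,281.25     1,123.0315     4,492.1262
  5     1,281.25     1,086.6295     5,433.1473
  6    26,281.25    21,566.6719   129,400.0315
  Σ                 27,376.2404   146,446.0536
P = 27,376.2404; Macaulay duration = 146,446.0536 / 27,376.2404 = 5.34939 half-year periods = 2.67469 years.
Modified duration = D_Mac / (1 + y) = 2.67469 / 1.0335 = 2.58799 years.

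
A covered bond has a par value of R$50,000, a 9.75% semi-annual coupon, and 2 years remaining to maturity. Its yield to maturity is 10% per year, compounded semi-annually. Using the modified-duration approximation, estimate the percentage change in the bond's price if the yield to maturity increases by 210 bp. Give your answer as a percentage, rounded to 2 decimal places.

Periodic yield y = 0.05. Modified duration first:
  t   CF        PV=CF/(1+0.05)^t    t·PV
  1     2,437.50     2,321.4286     2,321.4286
  2     2,437.50     2,210.8844     4,421.7687
  3     2,437.50     2,105.6041     6,316.8124
  4    52,437.50    43,140.4610   172,561.8441
  Σ                 49,778.3781   185,621.8538
P = 49,778.3781; D_Mac = 3.72897 half-year periods = 1.86448 yrs; D_mod = 1.86448/(1+0.05) = 1.77570 yrs.
ΔP/P ≈ -D_mod · Δy = -1.77570 × (+0.021) = -0.037290 = -3.7290%.

-3.73%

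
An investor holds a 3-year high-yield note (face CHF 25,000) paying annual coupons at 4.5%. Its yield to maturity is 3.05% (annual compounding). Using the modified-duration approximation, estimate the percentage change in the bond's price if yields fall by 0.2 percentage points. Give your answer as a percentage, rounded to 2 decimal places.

Periodic yield y = 0.0305. Modified duration first:
  t   CF        PV=CF/(1+0.0305)^t    t·PV
  1     1,125.00     1,091.7031     1,091.7031
  2     1,125.00     1,059.3916     2,118.7832
  3    26,125.00    23,873.2920    71,619.8761
  Σ                 26,024.3867    74,830.3624
P = 26,024.3867; D_Mac = 2.87539 yrs; D_mod = 2.87539/(1+0.0305) = 2.79029 yrs.
ΔP/P ≈ -D_mod · Δy = -2.79029 × (-0.002) = +0.005581 = +0.5581%.

+0.56%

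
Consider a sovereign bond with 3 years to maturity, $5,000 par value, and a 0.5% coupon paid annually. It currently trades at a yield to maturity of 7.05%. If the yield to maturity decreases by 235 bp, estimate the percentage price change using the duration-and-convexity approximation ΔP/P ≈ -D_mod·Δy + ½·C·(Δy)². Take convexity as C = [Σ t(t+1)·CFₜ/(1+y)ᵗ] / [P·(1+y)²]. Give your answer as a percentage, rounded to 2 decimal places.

+6.84%

With y = 0.0705:
  t   CF        PV=CF/(1+0.0705)^t    t·PV        t(t+1)·PV
  1        25.00        23.3536        23.3536          46.7071
  2        25.00        21.8156        43.6312         130.8935
  3     5,025.00     4,096.1519    12,288.4556      49,153.8225
  Σ                  4,141.3210    12,355.4404      49,331.4231
P = 4,141.3210; D_Mac = 2.98345 yrs; D_mod = 2.78697 yrs; C = 10.39469.
Duration effect: -2.78697 × (-0.0235) = +0.065494
Convexity effect: 0.5 × 10.39469 × (-0.0235)² = +0.0028702
ΔP/P ≈ +0.065494 + 0.0028702 = +0.068364 = +6.8364%.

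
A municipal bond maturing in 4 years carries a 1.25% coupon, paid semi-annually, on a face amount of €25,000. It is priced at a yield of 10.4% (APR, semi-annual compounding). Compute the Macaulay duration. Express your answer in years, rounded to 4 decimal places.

3.8932 years

Periodic yield y = 0.052. Discount each cash flow and weight by its period:
  t   CF        PV=CF/(1+0.052)^t    t·PV
  1       156.25       148.5266       148.5266
  2       156.25       141.1850       282.3700
  3       156.25       134.2063       402.6188
  4       156.25       127.5725       510.2900
  5       156.25       121.2666       606.3332
  6       156.25       115.2725       691.6348
  7       156.25       109.5746       767.0221
  8    25,156.25    16,769.4950   134,155.9597
  Σ                 17,667.0990   137,564.7552
Price P = Σ PV = 17,667.0990.
Macaulay duration = Σ(t·PV) / P = 137,564.7552 / 17,667.0990 = 7.78649 half-year periods.
In years: 7.78649 / 2 = 3.89325 years.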